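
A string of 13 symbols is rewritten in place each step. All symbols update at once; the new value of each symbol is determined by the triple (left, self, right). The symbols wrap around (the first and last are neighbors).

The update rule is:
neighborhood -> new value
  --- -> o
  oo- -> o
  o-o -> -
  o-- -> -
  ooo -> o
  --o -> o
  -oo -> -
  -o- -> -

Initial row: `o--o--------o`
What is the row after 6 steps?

o-o--ooooooo-
----o-oooooo-
oooo---ooooo-
-ooo-oo-oooo-
o-oo--o--ooo-
---o-o--o-oo-

---o-o--o-oo-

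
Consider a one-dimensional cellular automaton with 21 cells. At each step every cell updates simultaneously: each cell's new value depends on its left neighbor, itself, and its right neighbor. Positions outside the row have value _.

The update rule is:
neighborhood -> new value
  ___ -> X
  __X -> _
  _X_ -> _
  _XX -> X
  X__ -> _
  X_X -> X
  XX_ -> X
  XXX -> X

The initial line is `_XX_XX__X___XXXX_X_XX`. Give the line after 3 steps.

_XXXXXXXX__XXXXXXXXXX

step 1: _XXXXX____X_XXXXX_XXX
step 2: _XXXXX_XX__XXXXXXXXXX
step 3: _XXXXXXXX__XXXXXXXXXX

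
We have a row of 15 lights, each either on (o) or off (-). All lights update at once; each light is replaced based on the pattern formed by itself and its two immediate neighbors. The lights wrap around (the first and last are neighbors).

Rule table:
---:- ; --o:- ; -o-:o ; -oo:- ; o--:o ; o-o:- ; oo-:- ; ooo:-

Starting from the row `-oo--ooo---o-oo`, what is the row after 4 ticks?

---o----o--o---
---oo---oo-oo--
-----o-------o-
-----oo------oo

-----oo------oo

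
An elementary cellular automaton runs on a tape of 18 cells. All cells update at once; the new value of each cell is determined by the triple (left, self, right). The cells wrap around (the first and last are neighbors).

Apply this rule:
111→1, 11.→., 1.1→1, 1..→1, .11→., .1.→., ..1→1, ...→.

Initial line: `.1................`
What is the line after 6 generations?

generation 1: 1.1...............
generation 2: .1.1.............1
generation 3: 1.1.1...........1.
generation 4: .1.1.1.........1.1
generation 5: 1.1.1.1.......1.1.
generation 6: .1.1.1.1.....1.1.1

.1.1.1.1.....1.1.1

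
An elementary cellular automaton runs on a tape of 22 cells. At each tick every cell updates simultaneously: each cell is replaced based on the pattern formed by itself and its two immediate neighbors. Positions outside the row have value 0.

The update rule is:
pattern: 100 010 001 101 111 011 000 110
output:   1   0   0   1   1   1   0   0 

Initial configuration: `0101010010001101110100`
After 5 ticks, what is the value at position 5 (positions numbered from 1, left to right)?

0010101001001011101010
0001010100100111010101
0000101010010110101010
0000010101001101010101
0000001010101010101010
position 5 holds 0

0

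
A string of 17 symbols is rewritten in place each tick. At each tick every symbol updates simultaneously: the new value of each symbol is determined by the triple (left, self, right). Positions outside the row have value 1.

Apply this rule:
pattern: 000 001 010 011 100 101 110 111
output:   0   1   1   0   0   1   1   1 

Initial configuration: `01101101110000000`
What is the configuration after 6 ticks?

10110110110000001
11011011010000010
11101101110000111
11110110110001011
11111011010011101
11111101110101110

11111101110101110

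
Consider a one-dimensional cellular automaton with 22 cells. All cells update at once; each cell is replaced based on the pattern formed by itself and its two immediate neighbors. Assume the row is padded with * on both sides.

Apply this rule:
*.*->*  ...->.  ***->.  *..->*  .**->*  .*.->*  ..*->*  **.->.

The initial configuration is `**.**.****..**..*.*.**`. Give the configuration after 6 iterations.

**.**.****.**..***..**

..**.**...***.*******.
***.**.*.**..**......*
...**.****.***.*....**
*.**.**...**..***..**.
.**.**.*.**.***..***.*
**.**.****.**..***..**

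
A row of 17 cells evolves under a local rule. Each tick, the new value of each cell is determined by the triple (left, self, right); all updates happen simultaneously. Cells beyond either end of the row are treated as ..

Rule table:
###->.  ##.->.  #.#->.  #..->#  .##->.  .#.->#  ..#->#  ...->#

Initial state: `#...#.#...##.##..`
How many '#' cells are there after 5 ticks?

12

tick 1: #####.####.....##
tick 2: ..........#####..
tick 3: ##########.....##
tick 4: ..........#####..  (repeats tick 2; period 2)
tick 5: ##########.....##
count of #: 12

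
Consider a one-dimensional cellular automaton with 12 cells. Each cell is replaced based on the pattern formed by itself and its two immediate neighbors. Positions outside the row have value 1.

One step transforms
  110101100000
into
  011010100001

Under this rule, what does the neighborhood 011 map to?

At position 5 the neighborhood is 011; the next row has 0 there.

0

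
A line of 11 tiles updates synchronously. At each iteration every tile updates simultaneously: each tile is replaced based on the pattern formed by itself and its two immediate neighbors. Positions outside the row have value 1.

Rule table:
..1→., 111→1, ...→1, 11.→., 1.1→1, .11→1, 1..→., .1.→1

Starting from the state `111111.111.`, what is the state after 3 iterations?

111.111.111

11111.111.1
1111.111.11
111.111.111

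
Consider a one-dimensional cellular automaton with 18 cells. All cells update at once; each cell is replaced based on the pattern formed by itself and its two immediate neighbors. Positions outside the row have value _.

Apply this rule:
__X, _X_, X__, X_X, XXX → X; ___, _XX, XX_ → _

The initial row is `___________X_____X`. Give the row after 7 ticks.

__________XXX___XX
_________X_X_X_X__
________XXXXXXXXX_
_______X_XXXXXXX_X
______XXX_XXXXX_XX
_____X_X_X_XXX_X__
____XXXXXXX_X_XXX_

____XXXXXXX_X_XXX_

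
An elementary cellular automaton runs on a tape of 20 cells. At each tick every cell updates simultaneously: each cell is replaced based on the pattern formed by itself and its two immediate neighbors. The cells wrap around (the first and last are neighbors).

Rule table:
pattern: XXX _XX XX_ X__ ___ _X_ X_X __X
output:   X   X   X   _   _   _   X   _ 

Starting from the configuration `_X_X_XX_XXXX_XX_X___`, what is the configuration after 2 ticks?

___XXXXXXXXXXXXX____

tick 1: __X_XXXXXXXXXXXX____
tick 2: ___XXXXXXXXXXXXX____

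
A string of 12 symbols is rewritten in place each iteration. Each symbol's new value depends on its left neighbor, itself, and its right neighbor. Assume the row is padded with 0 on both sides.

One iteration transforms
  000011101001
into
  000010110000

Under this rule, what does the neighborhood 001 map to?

At position 3 the neighborhood is 001; the next row has 0 there.

0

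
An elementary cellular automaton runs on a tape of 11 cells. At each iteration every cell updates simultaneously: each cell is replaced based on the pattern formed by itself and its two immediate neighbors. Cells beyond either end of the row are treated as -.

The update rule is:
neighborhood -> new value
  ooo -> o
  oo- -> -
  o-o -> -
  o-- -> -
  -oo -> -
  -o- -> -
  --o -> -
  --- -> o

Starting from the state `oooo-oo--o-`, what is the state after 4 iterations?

iteration 1: -oo--------
iteration 2: ----ooooooo
iteration 3: ooo--ooooo-
iteration 4: -o----ooo--

-o----ooo--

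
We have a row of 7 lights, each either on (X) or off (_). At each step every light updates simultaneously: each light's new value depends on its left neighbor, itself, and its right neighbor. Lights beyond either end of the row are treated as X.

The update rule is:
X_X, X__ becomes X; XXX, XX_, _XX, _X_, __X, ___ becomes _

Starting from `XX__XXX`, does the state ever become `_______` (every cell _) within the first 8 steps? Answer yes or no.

step 1: __X____
step 2: X__X___
step 3: _X__X__
step 4: X_X__X_
step 5: _X_X__X
step 6: X_X_X__
step 7: _X_X_X_
step 8: X_X_X_X
step 8 is X_X_X_X, still not uniform _

no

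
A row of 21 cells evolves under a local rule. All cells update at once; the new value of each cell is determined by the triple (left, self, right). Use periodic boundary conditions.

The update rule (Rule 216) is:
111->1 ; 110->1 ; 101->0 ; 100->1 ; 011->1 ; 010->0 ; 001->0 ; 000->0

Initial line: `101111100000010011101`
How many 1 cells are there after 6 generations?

16

101111110000001011101
101111111000000011101
101111111100000011101
101111111110000011101
101111111111000011101
101111111111100011101
count of 1: 16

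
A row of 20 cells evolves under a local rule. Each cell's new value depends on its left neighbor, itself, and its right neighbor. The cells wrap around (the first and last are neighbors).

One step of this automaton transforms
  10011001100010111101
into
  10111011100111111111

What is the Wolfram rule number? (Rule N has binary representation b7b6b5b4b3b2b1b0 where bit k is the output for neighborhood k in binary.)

position 15: 111 → 1  (bit 7 = 1)
position 0: 110 → 1  (bit 6 = 1)
position 13: 101 → 1  (bit 5 = 1)
position 1: 100 → 0  (bit 4 = 0)
position 3: 011 → 1  (bit 3 = 1)
position 12: 010 → 1  (bit 2 = 1)
position 2: 001 → 1  (bit 1 = 1)
position 10: 000 → 0  (bit 0 = 0)
bits b7..b0 = 11101110 = 238

238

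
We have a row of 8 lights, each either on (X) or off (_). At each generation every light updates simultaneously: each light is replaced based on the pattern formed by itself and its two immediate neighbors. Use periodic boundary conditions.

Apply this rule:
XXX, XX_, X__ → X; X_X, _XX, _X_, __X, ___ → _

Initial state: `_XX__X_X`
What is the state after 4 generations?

__XX____
___XX___
____XX__
_____XX_

_____XX_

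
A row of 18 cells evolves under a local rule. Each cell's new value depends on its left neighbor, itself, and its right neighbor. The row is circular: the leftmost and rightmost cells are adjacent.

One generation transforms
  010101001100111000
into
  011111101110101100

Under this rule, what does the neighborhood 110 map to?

At position 9 the neighborhood is 110; the next row has 1 there.

1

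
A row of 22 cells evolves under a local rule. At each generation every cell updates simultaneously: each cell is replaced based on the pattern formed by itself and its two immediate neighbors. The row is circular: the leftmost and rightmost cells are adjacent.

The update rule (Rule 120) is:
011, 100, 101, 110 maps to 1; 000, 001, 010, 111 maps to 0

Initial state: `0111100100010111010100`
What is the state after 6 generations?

0111100011100101001111

0100110010001101101010
0010111001001111110101
1001101100101000011010
0101111110010100011101
1011000011001010010110
0111100011100101001111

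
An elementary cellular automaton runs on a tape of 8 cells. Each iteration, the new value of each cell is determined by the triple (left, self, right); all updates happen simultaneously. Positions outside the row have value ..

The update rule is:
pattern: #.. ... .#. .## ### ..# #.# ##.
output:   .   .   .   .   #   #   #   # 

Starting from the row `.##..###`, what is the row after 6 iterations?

#.#.#.##
.#.#.#.#
#.#.#.#.
.#.#.#..
#.#.#...
.#.#....

.#.#....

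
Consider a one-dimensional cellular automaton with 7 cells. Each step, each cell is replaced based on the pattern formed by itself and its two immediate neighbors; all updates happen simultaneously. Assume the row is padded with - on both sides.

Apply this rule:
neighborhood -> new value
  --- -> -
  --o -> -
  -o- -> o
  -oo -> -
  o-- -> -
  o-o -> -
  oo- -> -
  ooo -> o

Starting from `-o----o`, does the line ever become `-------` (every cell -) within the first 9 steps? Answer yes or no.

no

step 1: -o----o  (fixed point — unchanged through step 9)
step 9 is -o----o, still not uniform -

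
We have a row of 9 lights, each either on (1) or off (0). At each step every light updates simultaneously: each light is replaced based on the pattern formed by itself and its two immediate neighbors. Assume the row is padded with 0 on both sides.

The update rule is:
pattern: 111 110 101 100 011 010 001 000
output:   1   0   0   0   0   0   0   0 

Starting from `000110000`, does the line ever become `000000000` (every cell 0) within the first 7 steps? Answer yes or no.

000000000
all cells are 0 at step 1

yes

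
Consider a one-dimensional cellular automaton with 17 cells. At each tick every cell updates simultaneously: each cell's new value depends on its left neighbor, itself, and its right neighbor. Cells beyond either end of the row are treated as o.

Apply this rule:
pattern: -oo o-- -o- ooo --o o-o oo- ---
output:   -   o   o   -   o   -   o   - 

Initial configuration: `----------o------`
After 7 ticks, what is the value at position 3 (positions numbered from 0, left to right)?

-

o--------ooo----o
oo------o--oo--o-
-oo----oooo-oooo-
--oo--o---o----o-
oo-ooooo-ooo--oo-
-o-----o---ooo-o-
-oo---ooo-o--o-o-
position 3 holds -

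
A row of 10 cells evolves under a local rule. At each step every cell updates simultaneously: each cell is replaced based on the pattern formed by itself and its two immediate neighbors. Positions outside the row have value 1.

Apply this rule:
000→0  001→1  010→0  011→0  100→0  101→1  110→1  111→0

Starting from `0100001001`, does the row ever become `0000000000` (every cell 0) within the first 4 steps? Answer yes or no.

no

1000010010
1000100101
1001001010
1010010101
step 4 is 1010010101, still not uniform 0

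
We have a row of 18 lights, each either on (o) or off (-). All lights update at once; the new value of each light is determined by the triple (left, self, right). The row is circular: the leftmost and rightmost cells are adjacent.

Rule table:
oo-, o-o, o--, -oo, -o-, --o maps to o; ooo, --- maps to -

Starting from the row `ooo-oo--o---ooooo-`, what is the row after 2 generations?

o-oooooooo-oo---oo
ooo------ooooo-oo-

ooo------ooooo-oo-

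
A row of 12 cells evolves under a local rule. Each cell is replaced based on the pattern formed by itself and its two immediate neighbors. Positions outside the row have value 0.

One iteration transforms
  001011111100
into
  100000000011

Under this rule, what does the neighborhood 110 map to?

0

At position 9 the neighborhood is 110; the next row has 0 there.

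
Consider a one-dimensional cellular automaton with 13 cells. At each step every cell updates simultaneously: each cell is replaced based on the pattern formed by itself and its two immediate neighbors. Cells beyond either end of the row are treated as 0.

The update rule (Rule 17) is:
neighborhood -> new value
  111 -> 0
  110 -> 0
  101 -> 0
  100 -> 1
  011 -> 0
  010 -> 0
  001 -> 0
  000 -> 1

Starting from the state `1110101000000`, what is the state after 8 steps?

1110000000000

step 1: 0000000111111
step 2: 1111110000000
step 3: 0000001111111
step 4: 1111100000000
step 5: 0000011111111
step 6: 1111000000000
step 7: 0000111111111
step 8: 1110000000000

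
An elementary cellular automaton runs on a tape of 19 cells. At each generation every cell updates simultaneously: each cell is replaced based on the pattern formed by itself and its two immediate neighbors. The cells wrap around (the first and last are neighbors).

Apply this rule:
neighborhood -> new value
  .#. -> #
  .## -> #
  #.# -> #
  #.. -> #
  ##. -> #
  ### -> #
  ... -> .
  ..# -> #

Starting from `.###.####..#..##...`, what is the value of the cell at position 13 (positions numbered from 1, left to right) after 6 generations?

#

#################..
###################
###################  (fixed point — unchanged through generation 6)
position 13 holds #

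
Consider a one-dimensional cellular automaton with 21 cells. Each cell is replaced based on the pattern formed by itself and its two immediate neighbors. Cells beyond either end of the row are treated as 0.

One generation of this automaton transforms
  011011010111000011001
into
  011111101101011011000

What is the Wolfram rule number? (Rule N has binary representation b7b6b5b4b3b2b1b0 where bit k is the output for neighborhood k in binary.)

position 10: 111 → 0  (bit 7 = 0)
position 2: 110 → 1  (bit 6 = 1)
position 3: 101 → 1  (bit 5 = 1)
position 12: 100 → 0  (bit 4 = 0)
position 1: 011 → 1  (bit 3 = 1)
position 7: 010 → 0  (bit 2 = 0)
position 0: 001 → 0  (bit 1 = 0)
position 13: 000 → 1  (bit 0 = 1)
bits b7..b0 = 01101001 = 105

105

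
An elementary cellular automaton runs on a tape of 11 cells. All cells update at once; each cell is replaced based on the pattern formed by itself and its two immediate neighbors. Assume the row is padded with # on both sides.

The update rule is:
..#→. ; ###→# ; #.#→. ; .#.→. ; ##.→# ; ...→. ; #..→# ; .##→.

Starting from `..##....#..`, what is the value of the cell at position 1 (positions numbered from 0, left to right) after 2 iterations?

#

#..##....#.
##..##.....
position 1 holds #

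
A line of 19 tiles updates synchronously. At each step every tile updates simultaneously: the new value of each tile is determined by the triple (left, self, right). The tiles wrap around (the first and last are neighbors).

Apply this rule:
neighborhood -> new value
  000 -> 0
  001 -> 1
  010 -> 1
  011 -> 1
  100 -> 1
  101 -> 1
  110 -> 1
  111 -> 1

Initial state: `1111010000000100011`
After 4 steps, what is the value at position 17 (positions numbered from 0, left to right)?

1111111000001110111
1111111100011111111
1111111110111111111
1111111111111111111
position 17 holds 1

1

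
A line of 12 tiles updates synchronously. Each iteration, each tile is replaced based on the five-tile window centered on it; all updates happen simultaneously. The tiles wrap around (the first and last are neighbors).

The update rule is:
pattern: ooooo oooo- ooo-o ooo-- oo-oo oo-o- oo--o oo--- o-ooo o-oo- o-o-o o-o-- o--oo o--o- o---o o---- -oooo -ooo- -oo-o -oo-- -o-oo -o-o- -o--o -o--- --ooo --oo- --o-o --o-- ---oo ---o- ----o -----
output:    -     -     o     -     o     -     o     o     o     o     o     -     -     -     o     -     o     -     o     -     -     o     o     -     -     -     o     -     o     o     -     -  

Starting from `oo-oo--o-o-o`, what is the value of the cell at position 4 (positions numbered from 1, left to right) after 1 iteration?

o

iteration 1: -ooo-o-ooo-o
position 4 holds o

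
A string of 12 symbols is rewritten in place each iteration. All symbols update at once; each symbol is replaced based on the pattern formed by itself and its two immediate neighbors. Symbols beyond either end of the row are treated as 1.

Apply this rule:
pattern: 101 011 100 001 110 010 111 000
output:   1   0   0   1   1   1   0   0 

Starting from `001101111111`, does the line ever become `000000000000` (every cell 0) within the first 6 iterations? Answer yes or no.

no

010110000000
111010000001
001110000010
010010000111
110110001000
011010011001
iteration 6 is 011010011001, still not uniform 0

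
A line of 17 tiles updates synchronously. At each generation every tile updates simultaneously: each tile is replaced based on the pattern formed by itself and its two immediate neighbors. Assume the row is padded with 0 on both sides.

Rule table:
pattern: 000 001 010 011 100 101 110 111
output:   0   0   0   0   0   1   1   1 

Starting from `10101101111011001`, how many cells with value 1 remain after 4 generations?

01010110111101000
00101011011110000
00010101101110000
00001010110110000
count of 1: 6

6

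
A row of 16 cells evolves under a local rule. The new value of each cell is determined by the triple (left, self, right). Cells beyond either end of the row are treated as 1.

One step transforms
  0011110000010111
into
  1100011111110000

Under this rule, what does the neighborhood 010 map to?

1

At position 11 the neighborhood is 010; the next row has 1 there.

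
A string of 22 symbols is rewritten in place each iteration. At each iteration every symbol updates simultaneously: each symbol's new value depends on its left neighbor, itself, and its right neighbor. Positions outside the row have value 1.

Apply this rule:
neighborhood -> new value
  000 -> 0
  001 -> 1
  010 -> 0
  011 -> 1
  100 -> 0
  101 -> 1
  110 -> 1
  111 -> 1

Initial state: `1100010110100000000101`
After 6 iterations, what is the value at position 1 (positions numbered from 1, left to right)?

1

1100101111000000001011
1101011111000000010111
1110111111000000101111
1111111111000001011111
1111111111000010111111
1111111111000101111111
position 1 holds 1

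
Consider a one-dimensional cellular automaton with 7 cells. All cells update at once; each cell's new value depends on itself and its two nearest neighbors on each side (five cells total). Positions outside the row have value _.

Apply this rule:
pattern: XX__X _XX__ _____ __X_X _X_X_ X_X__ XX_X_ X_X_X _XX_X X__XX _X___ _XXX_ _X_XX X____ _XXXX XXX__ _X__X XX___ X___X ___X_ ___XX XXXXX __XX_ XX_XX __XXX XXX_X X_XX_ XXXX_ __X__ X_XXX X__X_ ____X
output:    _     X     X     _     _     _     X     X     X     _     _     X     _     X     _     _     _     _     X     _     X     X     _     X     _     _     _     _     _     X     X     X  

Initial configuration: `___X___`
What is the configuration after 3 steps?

XX___XX
_X_XX_X
____XX_

____XX_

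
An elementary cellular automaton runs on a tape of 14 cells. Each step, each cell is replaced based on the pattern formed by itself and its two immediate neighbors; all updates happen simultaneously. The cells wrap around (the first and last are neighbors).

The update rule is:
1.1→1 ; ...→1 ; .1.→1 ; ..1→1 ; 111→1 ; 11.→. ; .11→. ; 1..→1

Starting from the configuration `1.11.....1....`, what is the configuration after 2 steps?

1.11.111111111

step 1: 11..1111111111
step 2: 1.11.111111111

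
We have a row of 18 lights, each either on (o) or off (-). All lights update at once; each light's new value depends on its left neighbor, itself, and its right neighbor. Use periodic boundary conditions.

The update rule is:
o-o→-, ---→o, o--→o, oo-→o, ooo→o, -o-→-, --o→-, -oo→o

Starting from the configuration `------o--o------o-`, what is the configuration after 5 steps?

ooooo--o--ooooo--o
oooooo--o-oooooo-o
ooooooo---oooooo-o
ooooooooo-oooooo-o
ooooooooo-oooooo-o

ooooooooo-oooooo-o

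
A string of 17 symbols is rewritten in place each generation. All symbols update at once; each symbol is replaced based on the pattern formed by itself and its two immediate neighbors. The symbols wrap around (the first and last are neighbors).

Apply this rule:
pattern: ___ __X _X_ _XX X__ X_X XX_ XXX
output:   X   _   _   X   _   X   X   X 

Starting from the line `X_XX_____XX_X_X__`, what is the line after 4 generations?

XXXXXXXXXXXXX__XX

_XXX_XXX_XXX_X___
_XXXXXXXXXXXX__XX
XXXXXXXXXXXXX__XX
XXXXXXXXXXXXX__XX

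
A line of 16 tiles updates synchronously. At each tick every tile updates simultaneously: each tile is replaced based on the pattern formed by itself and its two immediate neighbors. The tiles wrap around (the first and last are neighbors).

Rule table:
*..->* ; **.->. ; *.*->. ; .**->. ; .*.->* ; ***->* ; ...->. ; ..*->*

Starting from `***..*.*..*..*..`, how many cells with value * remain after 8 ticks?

tick 1: .*.***.*********
tick 2: .*..*...*******.
tick 3: ******.*.*****.*
tick 4: *****..*..***...
tick 5: .***.*****.*.*.*
tick 6: ..*...***..*.*.*
tick 7: ****.*.*.***.*.*
tick 8: ***..*.*..*..*..
count of *: 7

7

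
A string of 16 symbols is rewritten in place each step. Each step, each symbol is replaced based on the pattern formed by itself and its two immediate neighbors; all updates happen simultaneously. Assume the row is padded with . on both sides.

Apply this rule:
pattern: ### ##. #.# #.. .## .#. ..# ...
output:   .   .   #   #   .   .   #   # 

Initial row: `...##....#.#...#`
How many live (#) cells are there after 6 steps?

###..####.#.###.
...##....#.#...#  (repeats step 0; period 2)
step 6: ...##....#.#...#
count of #: 5

5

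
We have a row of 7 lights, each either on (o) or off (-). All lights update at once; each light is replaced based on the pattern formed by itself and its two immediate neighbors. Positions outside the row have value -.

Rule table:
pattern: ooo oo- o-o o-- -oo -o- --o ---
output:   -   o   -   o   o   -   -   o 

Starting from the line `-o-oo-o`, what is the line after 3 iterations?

oo-o--o

---oo--
oo-oooo
oo-o--o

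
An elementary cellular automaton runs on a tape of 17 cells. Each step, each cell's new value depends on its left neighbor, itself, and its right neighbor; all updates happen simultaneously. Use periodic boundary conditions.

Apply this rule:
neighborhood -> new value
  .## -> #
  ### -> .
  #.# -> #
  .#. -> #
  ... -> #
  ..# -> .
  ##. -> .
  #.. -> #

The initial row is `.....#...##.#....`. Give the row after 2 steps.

....##..####.....

step 1: ####.###.#.######
step 2: ....##..####.....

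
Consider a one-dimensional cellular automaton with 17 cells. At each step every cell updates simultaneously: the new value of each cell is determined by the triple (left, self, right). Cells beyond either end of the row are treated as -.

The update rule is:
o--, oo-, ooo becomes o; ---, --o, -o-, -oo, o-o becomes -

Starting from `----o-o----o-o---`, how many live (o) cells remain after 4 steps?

-------o------o--
--------o------o-
---------o------o
----------o------
count of o: 1

1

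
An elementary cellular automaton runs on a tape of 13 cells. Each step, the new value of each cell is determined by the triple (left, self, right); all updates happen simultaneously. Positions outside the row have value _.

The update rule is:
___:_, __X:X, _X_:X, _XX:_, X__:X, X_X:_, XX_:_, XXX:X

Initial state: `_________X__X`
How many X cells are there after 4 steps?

step 1: ________XXXXX
step 2: _______X_XXX_
step 3: ______XX__X_X
step 4: _____X__XXX_X
count of X: 5

5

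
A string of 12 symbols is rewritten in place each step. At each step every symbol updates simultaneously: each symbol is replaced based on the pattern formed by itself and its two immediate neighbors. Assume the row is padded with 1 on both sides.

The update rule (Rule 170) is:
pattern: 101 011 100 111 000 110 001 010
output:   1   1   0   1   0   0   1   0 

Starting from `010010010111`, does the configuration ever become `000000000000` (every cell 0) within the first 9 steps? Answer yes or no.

step 1: 100100101111
step 2: 001001011111
step 3: 010010111111
step 4: 100101111111
step 5: 001011111111
step 6: 010111111111
step 7: 101111111111
step 8: 011111111111
step 9: 111111111111
step 9 is 111111111111, still not uniform 0

no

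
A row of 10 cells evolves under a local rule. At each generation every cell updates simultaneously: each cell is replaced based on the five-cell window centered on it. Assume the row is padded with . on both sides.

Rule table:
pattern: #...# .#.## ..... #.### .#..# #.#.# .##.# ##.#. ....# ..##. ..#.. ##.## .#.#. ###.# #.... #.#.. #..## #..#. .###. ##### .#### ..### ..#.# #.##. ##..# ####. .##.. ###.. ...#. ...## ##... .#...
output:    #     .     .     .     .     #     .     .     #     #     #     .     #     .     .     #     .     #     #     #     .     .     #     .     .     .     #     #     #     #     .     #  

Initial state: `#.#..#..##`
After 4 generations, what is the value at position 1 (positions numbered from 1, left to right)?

###.##..##
.#...#..##
######..##
..##.#..##
position 1 holds .

.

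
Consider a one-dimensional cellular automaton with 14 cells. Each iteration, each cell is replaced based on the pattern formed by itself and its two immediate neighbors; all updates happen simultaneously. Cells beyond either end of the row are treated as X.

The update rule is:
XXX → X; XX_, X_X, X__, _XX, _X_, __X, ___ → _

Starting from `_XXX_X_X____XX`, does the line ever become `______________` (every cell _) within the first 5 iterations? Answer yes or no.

yes

iteration 1: __X__________X
iteration 2: ______________
all cells are _ at iteration 2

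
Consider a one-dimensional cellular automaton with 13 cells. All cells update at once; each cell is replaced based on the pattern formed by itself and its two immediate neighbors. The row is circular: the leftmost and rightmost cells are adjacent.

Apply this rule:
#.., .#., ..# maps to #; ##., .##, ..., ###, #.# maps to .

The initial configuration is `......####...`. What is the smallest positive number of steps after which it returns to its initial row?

.....#....#..
....###..###.
...#...##...#
#.###.#..#.##
......####...

5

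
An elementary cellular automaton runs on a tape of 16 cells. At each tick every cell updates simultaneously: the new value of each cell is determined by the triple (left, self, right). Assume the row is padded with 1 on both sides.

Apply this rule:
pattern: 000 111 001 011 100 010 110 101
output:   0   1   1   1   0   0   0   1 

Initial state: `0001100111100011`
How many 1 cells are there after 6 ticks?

12

tick 1: 0011001111000111
tick 2: 0110011110001111
tick 3: 1100111100011111
tick 4: 1001111000111111
tick 5: 0011110001111111
tick 6: 0111100011111111
count of 1: 12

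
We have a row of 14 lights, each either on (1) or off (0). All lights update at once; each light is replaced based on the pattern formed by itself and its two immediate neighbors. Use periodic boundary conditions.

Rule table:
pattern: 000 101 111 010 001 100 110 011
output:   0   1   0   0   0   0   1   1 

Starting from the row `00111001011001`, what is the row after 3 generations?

00000000010000

00101000111000
00010000101000
00000000010000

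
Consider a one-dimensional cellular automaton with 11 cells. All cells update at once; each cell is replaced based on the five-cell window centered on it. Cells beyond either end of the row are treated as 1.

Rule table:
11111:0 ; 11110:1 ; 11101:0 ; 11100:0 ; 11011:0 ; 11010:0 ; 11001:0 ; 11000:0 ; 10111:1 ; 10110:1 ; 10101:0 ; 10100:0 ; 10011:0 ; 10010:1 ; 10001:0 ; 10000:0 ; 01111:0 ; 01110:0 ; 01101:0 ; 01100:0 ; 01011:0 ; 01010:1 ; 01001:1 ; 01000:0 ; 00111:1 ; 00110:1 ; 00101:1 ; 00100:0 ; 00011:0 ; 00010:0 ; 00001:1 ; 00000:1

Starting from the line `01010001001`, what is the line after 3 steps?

00000100001

00100000101
01000110101
00000100001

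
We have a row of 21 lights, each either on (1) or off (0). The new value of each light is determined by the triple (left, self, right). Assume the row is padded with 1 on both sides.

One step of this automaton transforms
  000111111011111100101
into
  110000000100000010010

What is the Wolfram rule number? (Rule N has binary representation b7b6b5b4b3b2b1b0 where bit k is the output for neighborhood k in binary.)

49

position 4: 111 → 0  (bit 7 = 0)
position 8: 110 → 0  (bit 6 = 0)
position 9: 101 → 1  (bit 5 = 1)
position 0: 100 → 1  (bit 4 = 1)
position 3: 011 → 0  (bit 3 = 0)
position 18: 010 → 0  (bit 2 = 0)
position 2: 001 → 0  (bit 1 = 0)
position 1: 000 → 1  (bit 0 = 1)
bits b7..b0 = 00110001 = 49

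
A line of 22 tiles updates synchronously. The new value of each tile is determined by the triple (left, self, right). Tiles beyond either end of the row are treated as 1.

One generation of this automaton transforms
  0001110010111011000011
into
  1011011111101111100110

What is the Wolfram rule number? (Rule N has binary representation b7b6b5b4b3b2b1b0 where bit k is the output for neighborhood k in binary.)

126

position 4: 111 → 0  (bit 7 = 0)
position 5: 110 → 1  (bit 6 = 1)
position 9: 101 → 1  (bit 5 = 1)
position 0: 100 → 1  (bit 4 = 1)
position 3: 011 → 1  (bit 3 = 1)
position 8: 010 → 1  (bit 2 = 1)
position 2: 001 → 1  (bit 1 = 1)
position 1: 000 → 0  (bit 0 = 0)
bits b7..b0 = 01111110 = 126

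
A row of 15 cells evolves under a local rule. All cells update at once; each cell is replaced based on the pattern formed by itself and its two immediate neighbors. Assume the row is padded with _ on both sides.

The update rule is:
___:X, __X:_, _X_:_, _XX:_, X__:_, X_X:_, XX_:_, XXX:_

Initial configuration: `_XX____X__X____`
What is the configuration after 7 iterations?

____XX______XXX
XXX____XXXX____
____XX______XXX  (repeats iteration 1; period 2)
iteration 7: ____XX______XXX

____XX______XXX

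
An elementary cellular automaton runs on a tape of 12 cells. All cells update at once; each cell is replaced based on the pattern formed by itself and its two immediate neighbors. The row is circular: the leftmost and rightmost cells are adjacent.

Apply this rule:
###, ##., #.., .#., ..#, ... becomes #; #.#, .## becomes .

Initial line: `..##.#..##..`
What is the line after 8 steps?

##.#.###.###
##.#..##..##
##.###.###.#
##..##..##..
.###.###.###
..##..##..##
##.###.###.#  (repeats step 3; period 4)
step 8: ##..##..##..

##..##..##..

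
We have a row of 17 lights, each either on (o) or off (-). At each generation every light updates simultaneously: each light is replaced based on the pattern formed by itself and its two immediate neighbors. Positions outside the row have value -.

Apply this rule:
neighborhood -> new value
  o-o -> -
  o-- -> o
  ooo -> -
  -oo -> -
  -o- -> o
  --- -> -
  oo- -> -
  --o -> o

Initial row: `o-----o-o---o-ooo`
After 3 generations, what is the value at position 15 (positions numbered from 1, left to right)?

oo---oo-oo-oo----
--o-o--------o---
-oo-oo------ooo--
position 15 holds o

o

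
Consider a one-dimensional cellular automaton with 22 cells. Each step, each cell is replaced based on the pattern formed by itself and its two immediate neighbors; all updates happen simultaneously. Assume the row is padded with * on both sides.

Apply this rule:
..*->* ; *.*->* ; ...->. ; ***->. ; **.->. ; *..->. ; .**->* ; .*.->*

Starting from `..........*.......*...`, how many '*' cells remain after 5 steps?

8

.........**......**..*
........**......**..**
.......**......**..**.
......**......**..**.*
.....**......**..**.**
count of *: 8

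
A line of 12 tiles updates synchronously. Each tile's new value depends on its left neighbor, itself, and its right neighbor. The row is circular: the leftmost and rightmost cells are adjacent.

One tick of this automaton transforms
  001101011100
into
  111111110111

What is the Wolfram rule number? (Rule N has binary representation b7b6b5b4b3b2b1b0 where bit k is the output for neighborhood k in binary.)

position 8: 111 → 0  (bit 7 = 0)
position 3: 110 → 1  (bit 6 = 1)
position 4: 101 → 1  (bit 5 = 1)
position 10: 100 → 1  (bit 4 = 1)
position 2: 011 → 1  (bit 3 = 1)
position 5: 010 → 1  (bit 2 = 1)
position 1: 001 → 1  (bit 1 = 1)
position 0: 000 → 1  (bit 0 = 1)
bits b7..b0 = 01111111 = 127

127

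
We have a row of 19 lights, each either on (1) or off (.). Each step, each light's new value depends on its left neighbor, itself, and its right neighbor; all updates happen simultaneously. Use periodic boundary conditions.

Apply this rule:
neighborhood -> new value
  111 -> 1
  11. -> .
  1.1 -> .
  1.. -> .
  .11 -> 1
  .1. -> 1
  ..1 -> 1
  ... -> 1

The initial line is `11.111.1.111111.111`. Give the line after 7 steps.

.11..111..1111..11.

1..11..1.11111..111
..11..11.1111..1111
.11..11..111..1111.
11..11..111..1111..
1..11..111..1111..1
..11..111..1111..11
.11..111..1111..11.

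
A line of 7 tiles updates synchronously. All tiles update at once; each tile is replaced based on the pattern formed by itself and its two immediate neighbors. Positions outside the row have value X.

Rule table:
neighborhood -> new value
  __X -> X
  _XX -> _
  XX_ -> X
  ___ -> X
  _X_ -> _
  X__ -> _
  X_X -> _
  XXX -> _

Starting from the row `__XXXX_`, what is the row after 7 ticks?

_XX__XX

tick 1: _X___X_
tick 2: ___XX__
tick 3: _XX_X_X
tick 4: __X____
tick 5: _X__XXX
tick 6: ___X___
tick 7: _XX__XX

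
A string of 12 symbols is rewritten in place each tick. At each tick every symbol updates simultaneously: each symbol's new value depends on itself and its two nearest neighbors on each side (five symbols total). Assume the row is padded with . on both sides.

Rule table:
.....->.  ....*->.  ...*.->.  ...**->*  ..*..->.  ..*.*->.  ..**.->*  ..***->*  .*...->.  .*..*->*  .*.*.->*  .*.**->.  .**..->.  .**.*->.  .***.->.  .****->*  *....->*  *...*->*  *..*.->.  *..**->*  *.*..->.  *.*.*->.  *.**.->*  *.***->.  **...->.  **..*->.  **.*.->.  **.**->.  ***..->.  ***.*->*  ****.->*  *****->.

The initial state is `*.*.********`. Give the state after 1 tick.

.*...*....*.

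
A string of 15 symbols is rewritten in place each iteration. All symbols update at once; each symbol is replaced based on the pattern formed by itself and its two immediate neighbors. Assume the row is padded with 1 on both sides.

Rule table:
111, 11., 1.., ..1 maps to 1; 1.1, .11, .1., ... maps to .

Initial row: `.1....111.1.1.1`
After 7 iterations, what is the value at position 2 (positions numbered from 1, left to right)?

..1..1.11......
11.11...11....1
11..11.1.11..1.
1111.1....111..
1111..1..1.1111
111111.11...111
111111..11.1.11
position 2 holds 1

1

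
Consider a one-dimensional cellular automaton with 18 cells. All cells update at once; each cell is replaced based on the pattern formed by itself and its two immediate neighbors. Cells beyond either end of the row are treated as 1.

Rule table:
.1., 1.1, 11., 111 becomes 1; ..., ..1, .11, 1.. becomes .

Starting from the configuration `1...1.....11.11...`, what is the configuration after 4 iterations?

1...1.........1...

iteration 1: 1...1......11.1...
iteration 2: 1...1.......111...
iteration 3: 1...1........11...
iteration 4: 1...1.........1...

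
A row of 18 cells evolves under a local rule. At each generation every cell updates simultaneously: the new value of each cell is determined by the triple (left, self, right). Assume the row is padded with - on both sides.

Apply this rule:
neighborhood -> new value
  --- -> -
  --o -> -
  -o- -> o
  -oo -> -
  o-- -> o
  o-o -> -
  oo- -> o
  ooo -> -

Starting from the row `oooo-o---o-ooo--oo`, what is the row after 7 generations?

------oo--oo-o-o-o

generation 1: ---o-oo--o---oo--o
generation 2: ---o--oo-oo---oo-o
generation 3: ---oo--o--oo---o-o
generation 4: ----oo-oo--oo--o-o
generation 5: -----o--oo--oo-o-o
generation 6: -----oo--oo--o-o-o
generation 7: ------oo--oo-o-o-o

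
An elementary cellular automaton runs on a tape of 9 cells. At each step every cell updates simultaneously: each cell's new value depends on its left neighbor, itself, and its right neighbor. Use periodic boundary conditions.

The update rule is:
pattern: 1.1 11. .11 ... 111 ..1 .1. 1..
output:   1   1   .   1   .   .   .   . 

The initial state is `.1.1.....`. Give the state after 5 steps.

..1..1111
........1
.111111..
......1.1
.1111..1.

.1111..1.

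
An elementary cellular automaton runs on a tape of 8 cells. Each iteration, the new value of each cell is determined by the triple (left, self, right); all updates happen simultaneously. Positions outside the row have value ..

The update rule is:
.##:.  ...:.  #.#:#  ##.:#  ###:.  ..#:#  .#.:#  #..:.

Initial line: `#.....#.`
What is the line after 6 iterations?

iteration 1: #....##.
iteration 2: #...#.#.
iteration 3: #..####.
iteration 4: #.#...#.
iteration 5: ###..##.
iteration 6: ..#.#.#.

..#.#.#.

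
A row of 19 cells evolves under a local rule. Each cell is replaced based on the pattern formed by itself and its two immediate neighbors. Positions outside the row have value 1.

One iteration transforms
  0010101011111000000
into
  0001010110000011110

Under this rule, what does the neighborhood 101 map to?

At position 3 the neighborhood is 101; the next row has 1 there.

1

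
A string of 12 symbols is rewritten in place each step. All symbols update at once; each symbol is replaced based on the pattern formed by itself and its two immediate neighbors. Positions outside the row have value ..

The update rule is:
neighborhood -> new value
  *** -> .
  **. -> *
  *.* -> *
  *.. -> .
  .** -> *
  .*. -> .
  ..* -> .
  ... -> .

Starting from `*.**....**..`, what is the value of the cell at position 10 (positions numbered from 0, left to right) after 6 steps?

.

step 1: .***....**..
step 2: .*.*....**..
step 3: ..*.....**..
step 4: ........**..
step 5: ........**..  (fixed point — unchanged through step 6)
position 10 holds .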